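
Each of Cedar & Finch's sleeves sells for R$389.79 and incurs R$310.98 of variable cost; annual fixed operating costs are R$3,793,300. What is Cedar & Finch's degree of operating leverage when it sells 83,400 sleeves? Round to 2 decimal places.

2.36

Total contribution margin = 83,400 × R$78.81 = R$6,572,754.00.
Subtracting fixed costs: EBIT = R$6,572,754.00 − R$3,793,300 = R$2,779,454.00.
So DOL = total CM / EBIT = R$6,572,754.00 / R$2,779,454.00 = 2.3648.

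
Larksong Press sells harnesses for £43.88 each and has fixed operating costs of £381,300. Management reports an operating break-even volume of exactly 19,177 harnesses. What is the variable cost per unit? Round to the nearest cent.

£24.00

Contribution per unit must be FC / Q = £381,300 / 19,177 = £19.8832.
Hence VC = price − CM = £43.88 − £19.8832 = £24.00.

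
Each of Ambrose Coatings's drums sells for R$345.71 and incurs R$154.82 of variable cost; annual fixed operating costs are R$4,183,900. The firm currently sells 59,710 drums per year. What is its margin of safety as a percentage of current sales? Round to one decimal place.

Contribution margin per unit = R$345.71 − R$154.82 = R$190.89. Break-even units = R$4,183,900 ÷ R$190.89 = 21,917.86; break-even revenue = 21,917.86 × R$345.71 = R$7,577,222.85.
Current sales = 59,710 × R$345.71 = R$20,642,344.10.
Margin of safety = (R$20,642,344.10 − R$7,577,222.85) ÷ R$20,642,344.10 = 63.3%.

63.3%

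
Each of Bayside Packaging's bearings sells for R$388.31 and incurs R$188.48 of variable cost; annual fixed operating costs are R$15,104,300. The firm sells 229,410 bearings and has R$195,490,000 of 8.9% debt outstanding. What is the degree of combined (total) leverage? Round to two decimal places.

3.44

Contribution at this volume is 229,410 × R$199.83 = R$45,843,000.30.
EBIT = R$45,843,000.30 − R$15,104,300 = R$30,738,700.30. Interest = R$17,398,610.00.
DOL = R$45,843,000.30 ÷ R$30,738,700.30 = 1.4914; DFL = R$30,738,700.30 ÷ R$13,340,090.30 = 2.3042.
Combined leverage = 1.4914 × 2.3042 = 3.4365.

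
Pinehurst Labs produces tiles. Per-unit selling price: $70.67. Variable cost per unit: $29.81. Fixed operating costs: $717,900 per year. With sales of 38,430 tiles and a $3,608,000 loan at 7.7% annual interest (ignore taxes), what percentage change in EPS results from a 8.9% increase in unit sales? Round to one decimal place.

Contribution at this volume is 38,430 × $40.86 = $1,570,249.80.
Subtracting fixed costs: EBIT = $1,570,249.80 − $717,900 = $852,349.80.
Interest = $277,816.00, so EBIT − I = $574,533.80.
DCL = total CM / (EBIT − I) = $1,570,249.80 / $574,533.80 = 2.7331.
EPS therefore changes by 2.7331 × (+8.9%) = +24.3%.

+24.3%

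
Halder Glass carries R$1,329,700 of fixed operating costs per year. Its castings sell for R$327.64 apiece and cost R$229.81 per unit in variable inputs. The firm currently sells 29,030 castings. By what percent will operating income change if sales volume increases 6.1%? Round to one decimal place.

Total contribution margin = 29,030 × R$97.83 = R$2,840,004.90.
EBIT = R$2,840,004.90 − R$1,329,700 = R$1,510,304.90.
DOL = contribution ÷ EBIT = R$2,840,004.90 ÷ R$1,510,304.90 = 1.8804.
%ΔEBIT = DOL × %ΔSales = 1.8804 × +6.1% = +11.5%.

+11.5%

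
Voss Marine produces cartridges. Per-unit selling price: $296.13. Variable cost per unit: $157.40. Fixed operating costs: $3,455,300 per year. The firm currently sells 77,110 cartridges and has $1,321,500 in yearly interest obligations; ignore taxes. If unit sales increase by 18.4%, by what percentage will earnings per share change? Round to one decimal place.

Contribution at this volume is 77,110 × $138.73 = $10,697,470.30.
Subtracting fixed costs: EBIT = $10,697,470.30 − $3,455,300 = $7,242,170.30.
After interest of $1,321,500.00, pre-tax earnings = $5,920,670.30.
DCL = total CM / (EBIT − I) = $10,697,470.30 / $5,920,670.30 = 1.8068.
%ΔEPS = DCL × %ΔSales = 1.8068 × +18.4% = +33.2%.

+33.2%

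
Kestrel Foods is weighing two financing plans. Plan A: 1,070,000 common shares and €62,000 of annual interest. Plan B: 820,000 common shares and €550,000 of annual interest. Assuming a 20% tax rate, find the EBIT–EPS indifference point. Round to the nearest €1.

€2,150,640

At indifference, (EBIT − 62,000)(1 − t)/1,070,000 = (EBIT − 550,000)(1 − t)/820,000.
Cancelling (1 − t) and cross-multiplying: 820,000·(EBIT − 62,000) = 1,070,000·(EBIT − 550,000).
Solving, EBIT = (550,000·1,070,000 − 62,000·820,000) / (1,070,000 − 820,000) = 537,660,000,000 / 250,000 = 2,150,640.00.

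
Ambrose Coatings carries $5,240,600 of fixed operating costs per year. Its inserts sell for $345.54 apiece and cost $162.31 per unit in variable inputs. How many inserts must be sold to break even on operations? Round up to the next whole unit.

28,602 inserts

Unit CM = price − variable cost = $345.54 − $162.31 = $183.23.
Units to break even: $5,240,600 ÷ $183.23 = 28,601.21, rounded up to 28,602.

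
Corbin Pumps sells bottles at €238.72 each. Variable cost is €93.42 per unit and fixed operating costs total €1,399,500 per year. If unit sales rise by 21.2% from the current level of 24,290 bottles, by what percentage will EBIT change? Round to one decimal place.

At 24,290 units, contribution = 24,290 × €145.30 = €3,529,337.00.
EBIT = €3,529,337.00 − €1,399,500 = €2,129,837.00.
DOL = contribution ÷ EBIT = €3,529,337.00 ÷ €2,129,837.00 = 1.6571.
%ΔEBIT = DOL × %ΔSales = 1.6571 × +21.2% = +35.1%.

+35.1%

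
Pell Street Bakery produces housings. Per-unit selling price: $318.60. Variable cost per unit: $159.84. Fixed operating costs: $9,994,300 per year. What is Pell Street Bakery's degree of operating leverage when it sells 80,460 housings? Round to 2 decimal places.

4.60

Total contribution margin = 80,460 × $158.76 = $12,773,829.60.
EBIT = $12,773,829.60 − $9,994,300 = $2,779,529.60.
So DOL = total CM / EBIT = $12,773,829.60 / $2,779,529.60 = 4.5957.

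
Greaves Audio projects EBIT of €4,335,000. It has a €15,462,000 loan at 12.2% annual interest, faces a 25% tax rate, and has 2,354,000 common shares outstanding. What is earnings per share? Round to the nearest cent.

€0.78

Pre-tax income = €4,335,000 − €1,886,364.00 = €2,448,636.00.
After tax at 25%: net income = €2,448,636.00 × 0.75 = €1,836,477.00.
Per share: €1,836,477.00 / 2,354,000 shares = €0.78.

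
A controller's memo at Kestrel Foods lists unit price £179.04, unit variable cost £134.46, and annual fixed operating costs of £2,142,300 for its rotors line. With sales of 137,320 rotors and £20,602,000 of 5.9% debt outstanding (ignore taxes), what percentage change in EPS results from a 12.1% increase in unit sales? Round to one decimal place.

+26.8%

At 137,320 units, contribution = 137,320 × £44.58 = £6,121,725.60.
Subtracting fixed costs: EBIT = £6,121,725.60 − £2,142,300 = £3,979,425.60.
After interest of £1,215,518.00, pre-tax earnings = £2,763,907.60.
DCL = total CM / (EBIT − I) = £6,121,725.60 / £2,763,907.60 = 2.2149.
%ΔEPS = DCL × %ΔSales = 2.2149 × +12.1% = +26.8%.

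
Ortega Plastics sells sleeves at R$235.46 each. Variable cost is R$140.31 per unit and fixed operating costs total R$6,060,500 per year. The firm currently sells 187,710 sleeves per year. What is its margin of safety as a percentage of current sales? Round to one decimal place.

66.1%

Contribution margin per unit = R$235.46 − R$140.31 = R$95.15. Break-even units = R$6,060,500 ÷ R$95.15 = 63,694.17; break-even revenue = 63,694.17 × R$235.46 = R$14,997,428.59.
Actual sales revenue = 187,710 × R$235.46 = R$44,198,196.60.
Margin of safety = (R$44,198,196.60 − R$14,997,428.59) ÷ R$44,198,196.60 = 66.1%.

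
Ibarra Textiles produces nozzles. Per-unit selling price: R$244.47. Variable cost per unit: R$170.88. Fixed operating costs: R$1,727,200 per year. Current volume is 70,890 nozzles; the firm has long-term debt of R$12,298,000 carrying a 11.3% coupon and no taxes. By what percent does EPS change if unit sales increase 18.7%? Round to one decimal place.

+46.5%

At 70,890 units, contribution = 70,890 × R$73.59 = R$5,216,795.10.
Subtracting fixed costs: EBIT = R$5,216,795.10 − R$1,727,200 = R$3,489,595.10.
After interest of R$1,389,674.00, pre-tax earnings = R$2,099,921.10.
DCL = total CM / (EBIT − I) = R$5,216,795.10 / R$2,099,921.10 = 2.4843.
%ΔEPS = DCL × %ΔSales = 2.4843 × +18.7% = +46.5%.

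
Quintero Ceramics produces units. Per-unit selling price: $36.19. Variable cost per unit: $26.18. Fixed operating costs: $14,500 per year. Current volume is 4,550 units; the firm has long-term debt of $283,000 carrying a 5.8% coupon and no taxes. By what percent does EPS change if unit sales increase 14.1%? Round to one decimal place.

+43.9%

Contribution at this volume is 4,550 × $10.01 = $45,545.50.
Subtracting fixed costs: EBIT = $45,545.50 − $14,500 = $31,045.50.
After interest of $16,414.00, pre-tax earnings = $14,631.50.
Degree of combined leverage = contribution ÷ (EBIT − I) = $45,545.50 ÷ $14,631.50 = 3.1128.
EPS therefore changes by 3.1128 × (+14.1%) = +43.9%.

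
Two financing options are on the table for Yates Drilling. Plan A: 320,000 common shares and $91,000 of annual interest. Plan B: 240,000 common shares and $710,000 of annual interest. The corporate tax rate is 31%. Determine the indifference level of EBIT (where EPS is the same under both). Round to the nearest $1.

Set EPS_A = EPS_B: (EBIT − $91,000)(1 − 0.31) ÷ 320,000 = (EBIT − $710,000)(1 − 0.31) ÷ 240,000.
Cancelling (1 − t) and cross-multiplying: 240,000·(EBIT − 91,000) = 320,000·(EBIT − 710,000).
EBIT × (320,000 − 240,000) = 710,000 × 320,000 − 91,000 × 240,000 = 205,360,000,000, so EBIT = 205,360,000,000 ÷ 80,000 = 2,567,000.00.

$2,567,000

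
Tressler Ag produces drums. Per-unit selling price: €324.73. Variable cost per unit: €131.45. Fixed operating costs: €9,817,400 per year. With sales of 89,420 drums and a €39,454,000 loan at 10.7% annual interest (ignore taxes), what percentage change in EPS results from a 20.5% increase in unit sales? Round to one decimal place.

+109.2%

At 89,420 units, contribution = 89,420 × €193.28 = €17,283,097.60.
EBIT = €17,283,097.60 − €9,817,400 = €7,465,697.60.
Interest = €4,221,578.00, so EBIT − I = €3,244,119.60.
Degree of combined leverage = contribution ÷ (EBIT − I) = €17,283,097.60 ÷ €3,244,119.60 = 5.3275.
EPS therefore changes by 5.3275 × (+20.5%) = +109.2%.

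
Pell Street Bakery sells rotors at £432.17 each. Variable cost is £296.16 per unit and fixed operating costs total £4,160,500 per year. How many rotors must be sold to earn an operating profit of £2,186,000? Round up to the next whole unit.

46,663 rotors

Contribution margin per unit = £432.17 − £296.16 = £136.01.
Required volume = (fixed costs + target profit) ÷ CM = (£4,160,500 + £2,186,000) ÷ £136.01 = 46,662.01, so 46,663 rotors.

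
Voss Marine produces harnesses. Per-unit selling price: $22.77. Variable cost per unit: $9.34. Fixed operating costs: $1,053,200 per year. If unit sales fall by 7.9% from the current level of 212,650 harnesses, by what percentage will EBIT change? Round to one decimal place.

-12.5%

At 212,650 units, contribution = 212,650 × $13.43 = $2,855,889.50.
EBIT = $2,855,889.50 − $1,053,200 = $1,802,689.50.
So DOL = total CM / EBIT = $2,855,889.50 / $1,802,689.50 = 1.5842.
So EBIT moves 1.5842 × (-7.9%) = -12.5%.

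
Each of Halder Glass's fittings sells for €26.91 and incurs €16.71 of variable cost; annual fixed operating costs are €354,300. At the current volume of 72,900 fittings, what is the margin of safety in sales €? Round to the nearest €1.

Unit CM = price − variable cost = €26.91 − €16.71 = €10.20. Break-even units = €354,300 ÷ €10.20 = 34,735.29; break-even revenue = 34,735.29 × €26.91 = €934,726.76.
Actual sales revenue = 72,900 × €26.91 = €1,961,739.00.
Margin of safety = €1,961,739.00 − €934,726.76 = €1,027,012.

€1,027,012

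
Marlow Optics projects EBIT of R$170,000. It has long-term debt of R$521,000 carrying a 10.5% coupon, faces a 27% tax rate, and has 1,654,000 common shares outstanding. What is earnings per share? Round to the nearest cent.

Pre-tax income = R$170,000 − R$54,705.00 = R$115,295.00.
Net income = R$115,295.00 × (1 − 0.27) = R$84,165.35.
Per share: R$84,165.35 / 1,654,000 shares = R$0.05.

R$0.05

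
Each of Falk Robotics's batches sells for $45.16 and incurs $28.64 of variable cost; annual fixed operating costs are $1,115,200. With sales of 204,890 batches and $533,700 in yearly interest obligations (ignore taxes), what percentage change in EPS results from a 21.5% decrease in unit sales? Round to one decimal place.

Total contribution margin = 204,890 × $16.52 = $3,384,782.80.
Operating income = contribution − fixed costs = $3,384,782.80 − $1,115,200 = $2,269,582.80.
Interest = $533,700.00, so EBIT − I = $1,735,882.80.
Degree of combined leverage = contribution ÷ (EBIT − I) = $3,384,782.80 ÷ $1,735,882.80 = 1.9499.
EPS therefore changes by 1.9499 × (-21.5%) = -41.9%.

-41.9%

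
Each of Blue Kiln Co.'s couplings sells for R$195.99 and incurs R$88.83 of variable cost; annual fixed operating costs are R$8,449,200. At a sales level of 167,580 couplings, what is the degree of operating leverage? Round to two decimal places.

Contribution at this volume is 167,580 × R$107.16 = R$17,957,872.80.
Operating income = contribution − fixed costs = R$17,957,872.80 − R$8,449,200 = R$9,508,672.80.
So DOL = total CM / EBIT = R$17,957,872.80 / R$9,508,672.80 = 1.8886.

1.89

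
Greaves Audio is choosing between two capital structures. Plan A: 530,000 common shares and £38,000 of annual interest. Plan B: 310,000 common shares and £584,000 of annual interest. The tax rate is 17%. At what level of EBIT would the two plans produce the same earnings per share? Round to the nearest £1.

At indifference, (EBIT − 38,000)(1 − t)/530,000 = (EBIT − 584,000)(1 − t)/310,000.
Cancelling (1 − t) and cross-multiplying: 310,000·(EBIT − 38,000) = 530,000·(EBIT − 584,000).
EBIT × (530,000 − 310,000) = 584,000 × 530,000 − 38,000 × 310,000 = 297,740,000,000, so EBIT = 297,740,000,000 ÷ 220,000 = 1,353,363.64.

£1,353,364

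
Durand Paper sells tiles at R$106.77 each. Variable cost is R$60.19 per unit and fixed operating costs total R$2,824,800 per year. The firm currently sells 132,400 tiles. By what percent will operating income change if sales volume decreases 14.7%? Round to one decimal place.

-27.1%

Total contribution margin = 132,400 × R$46.58 = R$6,167,192.00.
Operating income = contribution − fixed costs = R$6,167,192.00 − R$2,824,800 = R$3,342,392.00.
DOL = contribution ÷ EBIT = R$6,167,192.00 ÷ R$3,342,392.00 = 1.8451.
Operating income changes by 1.8451 × -14.7% = -27.1%.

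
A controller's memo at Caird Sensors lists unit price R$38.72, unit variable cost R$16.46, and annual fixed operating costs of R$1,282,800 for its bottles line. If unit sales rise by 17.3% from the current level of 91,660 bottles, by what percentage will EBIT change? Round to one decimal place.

+46.6%

Contribution at this volume is 91,660 × R$22.26 = R$2,040,351.60.
Subtracting fixed costs: EBIT = R$2,040,351.60 − R$1,282,800 = R$757,551.60.
Degree of operating leverage = R$2,040,351.60 / R$757,551.60 = 2.6933.
%ΔEBIT = DOL × %ΔSales = 2.6933 × +17.3% = +46.6%.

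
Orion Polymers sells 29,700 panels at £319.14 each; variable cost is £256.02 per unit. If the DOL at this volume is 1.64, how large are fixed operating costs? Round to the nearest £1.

Total contribution margin = 29,700 × £63.12 = £1,874,664.00.
DOL = contribution / EBIT, so EBIT = £1,874,664.00 / 1.64 = £1,143,087.80.
And FC = contribution − EBIT = £1,874,664.00 − £1,143,087.80 = £731,576.

£731,576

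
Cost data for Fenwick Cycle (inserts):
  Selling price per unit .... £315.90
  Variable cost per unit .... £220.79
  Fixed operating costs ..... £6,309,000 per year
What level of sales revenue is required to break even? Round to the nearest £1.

£20,954,822

CM per unit = £315.90 − £220.79 = £95.11; CM ratio = £95.11 / £315.90 = 0.3011.
Break-even revenue = fixed costs × price ÷ CM = £6,309,000 × £315.90 ÷ £95.11 = £20,954,822.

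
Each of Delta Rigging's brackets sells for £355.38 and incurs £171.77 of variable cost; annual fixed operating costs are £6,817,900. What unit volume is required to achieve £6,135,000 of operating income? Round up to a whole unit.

Unit CM = price − variable cost = £355.38 − £171.77 = £183.61.
Need Q such that Q × £183.61 − £6,817,900 = £6,135,000, i.e. Q = £12,952,900 / £183.61 = 70,545.72 → 70,546.

70,546 brackets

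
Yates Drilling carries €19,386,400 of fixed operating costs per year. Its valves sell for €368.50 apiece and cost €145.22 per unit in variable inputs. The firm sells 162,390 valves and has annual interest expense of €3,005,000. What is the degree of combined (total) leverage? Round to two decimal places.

2.61

Contribution at this volume is 162,390 × €223.28 = €36,258,439.20.
Subtracting fixed costs: EBIT = €36,258,439.20 − €19,386,400 = €16,872,039.20. Interest = €3,005,000.00.
DOL = €36,258,439.20 ÷ €16,872,039.20 = 2.1490; DFL = €16,872,039.20 ÷ €13,867,039.20 = 1.2167.
DCL = DOL × DFL = 2.1490 × 1.2167 = 2.6147.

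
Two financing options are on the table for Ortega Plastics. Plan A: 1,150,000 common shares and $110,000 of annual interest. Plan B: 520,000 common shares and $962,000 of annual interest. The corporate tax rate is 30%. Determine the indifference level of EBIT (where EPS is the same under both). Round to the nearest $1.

At indifference, (EBIT − 110,000)(1 − t)/1,150,000 = (EBIT − 962,000)(1 − t)/520,000.
Cancelling (1 − t) and cross-multiplying: 520,000·(EBIT − 110,000) = 1,150,000·(EBIT − 962,000).
Solving, EBIT = (962,000·1,150,000 − 110,000·520,000) / (1,150,000 − 520,000) = 1,049,100,000,000 / 630,000 = 1,665,238.10.

$1,665,238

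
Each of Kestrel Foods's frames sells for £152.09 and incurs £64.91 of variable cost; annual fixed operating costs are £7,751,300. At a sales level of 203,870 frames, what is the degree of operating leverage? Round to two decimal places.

1.77

Contribution at this volume is 203,870 × £87.18 = £17,773,386.60.
EBIT = £17,773,386.60 − £7,751,300 = £10,022,086.60.
So DOL = total CM / EBIT = £17,773,386.60 / £10,022,086.60 = 1.7734.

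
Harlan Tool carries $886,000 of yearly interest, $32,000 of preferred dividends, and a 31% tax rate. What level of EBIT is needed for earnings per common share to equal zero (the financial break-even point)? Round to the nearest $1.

$932,377

Grossing the preferred dividend up to pre-tax terms: $32,000 / (1 − 0.31) = $46,376.81.
EPS = 0 when EBIT covers interest plus the pre-tax preferred burden: $886,000 + $46,376.81 = $932,376.81.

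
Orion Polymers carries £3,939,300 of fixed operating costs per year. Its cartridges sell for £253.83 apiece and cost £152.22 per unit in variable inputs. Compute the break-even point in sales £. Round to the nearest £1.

Contribution margin per unit = £253.83 − £152.22 = £101.61, a CM ratio of £101.61 ÷ £253.83 = 0.4003.
Break-even revenue = fixed costs × price ÷ CM = £3,939,300 × £253.83 ÷ £101.61 = £9,840,690.

£9,840,690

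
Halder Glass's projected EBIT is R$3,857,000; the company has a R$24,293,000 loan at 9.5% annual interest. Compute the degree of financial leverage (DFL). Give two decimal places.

2.49

Interest = R$2,307,835.00.
DFL = EBIT ÷ (EBIT − I) = R$3,857,000 ÷ (R$3,857,000 − R$2,307,835.00) = R$3,857,000 ÷ R$1,549,165.00 = 2.4897.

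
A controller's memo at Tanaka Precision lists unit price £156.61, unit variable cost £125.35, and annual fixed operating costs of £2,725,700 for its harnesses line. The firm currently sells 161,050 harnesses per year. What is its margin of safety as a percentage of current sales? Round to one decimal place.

Contribution margin per unit = £156.61 − £125.35 = £31.26. Break-even units = £2,725,700 ÷ £31.26 = 87,194.50; break-even revenue = 87,194.50 × £156.61 = £13,655,530.29.
Current sales = 161,050 × £156.61 = £25,222,040.50.
Margin of safety = (£25,222,040.50 − £13,655,530.29) ÷ £25,222,040.50 = 45.9%.

45.9%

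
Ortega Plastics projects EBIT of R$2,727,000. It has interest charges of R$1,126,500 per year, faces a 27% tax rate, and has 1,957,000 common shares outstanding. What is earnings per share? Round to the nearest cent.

Pre-tax income = R$2,727,000 − R$1,126,500.00 = R$1,600,500.00.
Net income = R$1,600,500.00 × (1 − 0.27) = R$1,168,365.00.
EPS = R$1,168,365.00 ÷ 1,957,000 = R$0.60.

R$0.60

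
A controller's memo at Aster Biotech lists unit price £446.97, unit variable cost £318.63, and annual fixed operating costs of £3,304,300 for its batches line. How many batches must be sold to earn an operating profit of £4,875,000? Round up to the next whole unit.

63,732 batches

Contribution margin per unit = £446.97 − £318.63 = £128.34.
Required volume = (fixed costs + target profit) ÷ CM = (£3,304,300 + £4,875,000) ÷ £128.34 = 63,731.49, so 63,732 batches.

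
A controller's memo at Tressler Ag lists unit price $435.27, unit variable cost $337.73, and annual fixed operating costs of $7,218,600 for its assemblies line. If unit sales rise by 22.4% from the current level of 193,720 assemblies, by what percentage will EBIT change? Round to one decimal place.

Total contribution margin = 193,720 × $97.54 = $18,895,448.80.
Subtracting fixed costs: EBIT = $18,895,448.80 − $7,218,600 = $11,676,848.80.
So DOL = total CM / EBIT = $18,895,448.80 / $11,676,848.80 = 1.6182.
%ΔEBIT = DOL × %ΔSales = 1.6182 × +22.4% = +36.2%.

+36.2%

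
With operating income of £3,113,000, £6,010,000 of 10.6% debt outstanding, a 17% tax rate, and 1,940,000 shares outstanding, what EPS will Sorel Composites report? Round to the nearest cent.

Interest = £637,060.00, so EBT = £3,113,000 − £637,060.00 = £2,475,940.00.
Net income = £2,475,940.00 × (1 − 0.17) = £2,055,030.20.
EPS = £2,055,030.20 ÷ 1,940,000 = £1.06.

£1.06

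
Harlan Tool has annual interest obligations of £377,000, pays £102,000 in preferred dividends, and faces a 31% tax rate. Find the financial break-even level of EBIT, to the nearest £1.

Grossing the preferred dividend up to pre-tax terms: £102,000 / (1 − 0.31) = £147,826.09.
EPS = 0 when EBIT covers interest plus the pre-tax preferred burden: £377,000 + £147,826.09 = £524,826.09.

£524,826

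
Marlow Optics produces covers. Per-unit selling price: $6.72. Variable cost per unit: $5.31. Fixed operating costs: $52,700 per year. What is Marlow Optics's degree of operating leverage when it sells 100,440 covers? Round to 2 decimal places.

1.59

Total contribution margin = 100,440 × $1.41 = $141,620.40.
Subtracting fixed costs: EBIT = $141,620.40 − $52,700 = $88,920.40.
So DOL = total CM / EBIT = $141,620.40 / $88,920.40 = 1.5927.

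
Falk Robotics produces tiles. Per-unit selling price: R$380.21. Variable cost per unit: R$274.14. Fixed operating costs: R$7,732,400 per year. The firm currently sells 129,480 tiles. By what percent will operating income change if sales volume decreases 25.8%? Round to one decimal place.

Total contribution margin = 129,480 × R$106.07 = R$13,733,943.60.
Operating income = contribution − fixed costs = R$13,733,943.60 − R$7,732,400 = R$6,001,543.60.
So DOL = total CM / EBIT = R$13,733,943.60 / R$6,001,543.60 = 2.2884.
So EBIT moves 2.2884 × (-25.8%) = -59.0%.

-59.0%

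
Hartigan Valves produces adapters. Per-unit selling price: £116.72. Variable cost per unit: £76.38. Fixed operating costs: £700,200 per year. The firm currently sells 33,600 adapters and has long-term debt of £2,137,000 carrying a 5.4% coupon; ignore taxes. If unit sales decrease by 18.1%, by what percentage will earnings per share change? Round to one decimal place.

-45.4%

Total contribution margin = 33,600 × £40.34 = £1,355,424.00.
Operating income = contribution − fixed costs = £1,355,424.00 − £700,200 = £655,224.00.
After interest of £115,398.00, pre-tax earnings = £539,826.00.
Degree of combined leverage = contribution ÷ (EBIT − I) = £1,355,424.00 ÷ £539,826.00 = 2.5109.
%ΔEPS = DCL × %ΔSales = 2.5109 × -18.1% = -45.4%.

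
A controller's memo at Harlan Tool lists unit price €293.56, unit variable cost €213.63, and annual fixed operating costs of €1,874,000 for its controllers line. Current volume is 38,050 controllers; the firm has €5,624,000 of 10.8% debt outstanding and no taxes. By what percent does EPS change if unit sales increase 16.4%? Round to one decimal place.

+89.1%

At 38,050 units, contribution = 38,050 × €79.93 = €3,041,336.50.
Operating income = contribution − fixed costs = €3,041,336.50 − €1,874,000 = €1,167,336.50.
Interest = €607,392.00, so EBIT − I = €559,944.50.
Degree of combined leverage = contribution ÷ (EBIT − I) = €3,041,336.50 ÷ €559,944.50 = 5.4315.
EPS therefore changes by 5.4315 × (+16.4%) = +89.1%.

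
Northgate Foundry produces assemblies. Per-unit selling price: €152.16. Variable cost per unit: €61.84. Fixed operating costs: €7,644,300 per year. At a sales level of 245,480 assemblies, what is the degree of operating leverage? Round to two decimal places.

At 245,480 units, contribution = 245,480 × €90.32 = €22,171,753.60.
Subtracting fixed costs: EBIT = €22,171,753.60 − €7,644,300 = €14,527,453.60.
DOL = contribution ÷ EBIT = €22,171,753.60 ÷ €14,527,453.60 = 1.5262.

1.53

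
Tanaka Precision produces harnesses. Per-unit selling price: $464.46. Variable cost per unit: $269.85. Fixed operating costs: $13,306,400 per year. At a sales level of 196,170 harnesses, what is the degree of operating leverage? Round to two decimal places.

Total contribution margin = 196,170 × $194.61 = $38,176,643.70.
EBIT = $38,176,643.70 − $13,306,400 = $24,870,243.70.
So DOL = total CM / EBIT = $38,176,643.70 / $24,870,243.70 = 1.5350.

1.54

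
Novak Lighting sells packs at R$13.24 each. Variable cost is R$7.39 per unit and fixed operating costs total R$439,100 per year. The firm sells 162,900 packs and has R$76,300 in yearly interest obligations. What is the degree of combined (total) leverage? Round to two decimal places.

Contribution at this volume is 162,900 × R$5.85 = R$952,965.00.
Subtracting fixed costs: EBIT = R$952,965.00 − R$439,100 = R$513,865.00. Interest = R$76,300.00, so EBIT − I = R$437,565.00.
Degree of total leverage = total CM / (EBIT − interest) = R$952,965.00 / R$437,565.00 = 2.1779.

2.18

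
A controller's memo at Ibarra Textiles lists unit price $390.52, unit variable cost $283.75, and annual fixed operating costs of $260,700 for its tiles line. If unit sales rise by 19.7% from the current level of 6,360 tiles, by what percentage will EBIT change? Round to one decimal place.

+32.0%

At 6,360 units, contribution = 6,360 × $106.77 = $679,057.20.
Operating income = contribution − fixed costs = $679,057.20 − $260,700 = $418,357.20.
Degree of operating leverage = $679,057.20 / $418,357.20 = 1.6232.
So EBIT moves 1.6232 × (+19.7%) = +32.0%.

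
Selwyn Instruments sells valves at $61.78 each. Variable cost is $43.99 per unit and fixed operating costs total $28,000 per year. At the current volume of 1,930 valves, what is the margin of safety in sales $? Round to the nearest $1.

Each unit contributes $61.78 − $43.99 = $17.79. Break-even units = $28,000 ÷ $17.79 = 1,573.92; break-even revenue = 1,573.92 × $61.78 = $97,236.65.
Current sales = 1,930 × $61.78 = $119,235.40.
Margin of safety = $119,235.40 − $97,236.65 = $21,999.

$21,999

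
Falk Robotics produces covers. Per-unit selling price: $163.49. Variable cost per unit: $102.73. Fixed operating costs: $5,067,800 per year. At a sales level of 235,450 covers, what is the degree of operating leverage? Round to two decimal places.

1.55

Contribution at this volume is 235,450 × $60.76 = $14,305,942.00.
EBIT = $14,305,942.00 − $5,067,800 = $9,238,142.00.
Degree of operating leverage = $14,305,942.00 / $9,238,142.00 = 1.5486.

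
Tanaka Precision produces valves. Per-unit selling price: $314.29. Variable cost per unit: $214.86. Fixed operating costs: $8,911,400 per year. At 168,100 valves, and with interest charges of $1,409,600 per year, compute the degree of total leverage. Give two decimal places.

Total contribution margin = 168,100 × $99.43 = $16,714,183.00.
Operating income = contribution − fixed costs = $16,714,183.00 − $8,911,400 = $7,802,783.00. Interest = $1,409,600.00.
DOL = $16,714,183.00 ÷ $7,802,783.00 = 2.1421; DFL = $7,802,783.00 ÷ $6,393,183.00 = 1.2205.
DCL = DOL × DFL = 2.1421 × 1.2205 = 2.6144.

2.61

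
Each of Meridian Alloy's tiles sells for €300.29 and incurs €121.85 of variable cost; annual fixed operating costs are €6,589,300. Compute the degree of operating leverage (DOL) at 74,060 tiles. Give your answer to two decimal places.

At 74,060 units, contribution = 74,060 × €178.44 = €13,215,266.40.
Operating income = contribution − fixed costs = €13,215,266.40 − €6,589,300 = €6,625,966.40.
DOL = contribution ÷ EBIT = €13,215,266.40 ÷ €6,625,966.40 = 1.9945.

1.99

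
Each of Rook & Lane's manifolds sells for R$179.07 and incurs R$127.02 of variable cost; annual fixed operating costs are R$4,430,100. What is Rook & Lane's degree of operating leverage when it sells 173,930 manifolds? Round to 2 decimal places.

At 173,930 units, contribution = 173,930 × R$52.05 = R$9,053,056.50.
Operating income = contribution − fixed costs = R$9,053,056.50 − R$4,430,100 = R$4,622,956.50.
DOL = contribution ÷ EBIT = R$9,053,056.50 ÷ R$4,622,956.50 = 1.9583.

1.96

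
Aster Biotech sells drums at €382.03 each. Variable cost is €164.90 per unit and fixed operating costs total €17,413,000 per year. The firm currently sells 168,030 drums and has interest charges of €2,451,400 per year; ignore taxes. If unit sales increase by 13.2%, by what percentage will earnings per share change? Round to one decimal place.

At 168,030 units, contribution = 168,030 × €217.13 = €36,484,353.90.
Subtracting fixed costs: EBIT = €36,484,353.90 − €17,413,000 = €19,071,353.90.
Interest = €2,451,400.00, so EBIT − I = €16,619,953.90.
DCL = total CM / (EBIT − I) = €36,484,353.90 / €16,619,953.90 = 2.1952.
EPS therefore changes by 2.1952 × (+13.2%) = +29.0%.

+29.0%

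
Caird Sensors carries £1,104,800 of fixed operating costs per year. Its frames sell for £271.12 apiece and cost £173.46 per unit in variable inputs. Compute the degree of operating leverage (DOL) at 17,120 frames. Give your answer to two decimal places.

Total contribution margin = 17,120 × £97.66 = £1,671,939.20.
Subtracting fixed costs: EBIT = £1,671,939.20 − £1,104,800 = £567,139.20.
So DOL = total CM / EBIT = £1,671,939.20 / £567,139.20 = 2.9480.

2.95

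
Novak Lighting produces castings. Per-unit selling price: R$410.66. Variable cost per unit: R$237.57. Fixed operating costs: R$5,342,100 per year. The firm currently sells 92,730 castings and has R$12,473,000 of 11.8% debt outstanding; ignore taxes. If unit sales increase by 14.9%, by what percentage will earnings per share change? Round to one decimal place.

Contribution at this volume is 92,730 × R$173.09 = R$16,050,635.70.
Operating income = contribution − fixed costs = R$16,050,635.70 − R$5,342,100 = R$10,708,535.70.
Interest = R$1,471,814.00, so EBIT − I = R$9,236,721.70.
Degree of combined leverage = contribution ÷ (EBIT − I) = R$16,050,635.70 ÷ R$9,236,721.70 = 1.7377.
EPS therefore changes by 1.7377 × (+14.9%) = +25.9%.

+25.9%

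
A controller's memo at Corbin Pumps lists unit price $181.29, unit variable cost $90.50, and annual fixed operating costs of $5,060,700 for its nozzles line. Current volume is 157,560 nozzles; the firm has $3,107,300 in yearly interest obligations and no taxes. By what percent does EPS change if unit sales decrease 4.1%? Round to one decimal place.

Total contribution margin = 157,560 × $90.79 = $14,304,872.40.
Operating income = contribution − fixed costs = $14,304,872.40 − $5,060,700 = $9,244,172.40.
After interest of $3,107,300.00, pre-tax earnings = $6,136,872.40.
DCL = total CM / (EBIT − I) = $14,304,872.40 / $6,136,872.40 = 2.3310.
%ΔEPS = DCL × %ΔSales = 2.3310 × -4.1% = -9.6%.

-9.6%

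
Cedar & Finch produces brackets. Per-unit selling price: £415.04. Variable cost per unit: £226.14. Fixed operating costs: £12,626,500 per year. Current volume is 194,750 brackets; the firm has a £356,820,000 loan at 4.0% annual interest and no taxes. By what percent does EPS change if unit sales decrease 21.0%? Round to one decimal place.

Total contribution margin = 194,750 × £188.90 = £36,788,275.00.
EBIT = £36,788,275.00 − £12,626,500 = £24,161,775.00.
Interest = £14,272,800.00, so EBIT − I = £9,888,975.00.
DCL = total CM / (EBIT − I) = £36,788,275.00 / £9,888,975.00 = 3.7201.
%ΔEPS = DCL × %ΔSales = 3.7201 × -21.0% = -78.1%.

-78.1%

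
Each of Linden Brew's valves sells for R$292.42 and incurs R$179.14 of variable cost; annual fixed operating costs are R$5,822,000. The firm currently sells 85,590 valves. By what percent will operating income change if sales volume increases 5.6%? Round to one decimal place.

Contribution at this volume is 85,590 × R$113.28 = R$9,695,635.20.
Operating income = contribution − fixed costs = R$9,695,635.20 − R$5,822,000 = R$3,873,635.20.
DOL = contribution ÷ EBIT = R$9,695,635.20 ÷ R$3,873,635.20 = 2.5030.
So EBIT moves 2.5030 × (+5.6%) = +14.0%.

+14.0%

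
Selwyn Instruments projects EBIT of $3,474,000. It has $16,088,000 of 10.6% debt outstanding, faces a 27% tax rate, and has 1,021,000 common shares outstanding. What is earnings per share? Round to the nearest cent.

$1.26

Pre-tax income = $3,474,000 − $1,705,328.00 = $1,768,672.00.
Net income = $1,768,672.00 × (1 − 0.27) = $1,291,130.56.
Per share: $1,291,130.56 / 1,021,000 shares = $1.26.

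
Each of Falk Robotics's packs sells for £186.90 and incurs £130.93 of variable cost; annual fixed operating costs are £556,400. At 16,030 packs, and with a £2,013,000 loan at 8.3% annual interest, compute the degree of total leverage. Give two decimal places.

5.16

At 16,030 units, contribution = 16,030 × £55.97 = £897,199.10.
Subtracting fixed costs: EBIT = £897,199.10 − £556,400 = £340,799.10. Interest = £167,079.00.
DOL = £897,199.10 ÷ £340,799.10 = 2.6326; DFL = £340,799.10 ÷ £173,720.10 = 1.9618.
Combined leverage = 2.6326 × 1.9618 = 5.1646.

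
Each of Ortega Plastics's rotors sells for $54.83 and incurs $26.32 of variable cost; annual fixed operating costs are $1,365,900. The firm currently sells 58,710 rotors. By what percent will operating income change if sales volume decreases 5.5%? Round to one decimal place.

Contribution at this volume is 58,710 × $28.51 = $1,673,822.10.
Operating income = contribution − fixed costs = $1,673,822.10 − $1,365,900 = $307,922.10.
So DOL = total CM / EBIT = $1,673,822.10 / $307,922.10 = 5.4359.
Operating income changes by 5.4359 × -5.5% = -29.9%.

-29.9%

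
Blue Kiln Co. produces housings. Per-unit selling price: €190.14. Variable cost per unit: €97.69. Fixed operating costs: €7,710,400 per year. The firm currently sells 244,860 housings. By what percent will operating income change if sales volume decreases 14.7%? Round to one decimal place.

Contribution at this volume is 244,860 × €92.45 = €22,637,307.00.
Operating income = contribution − fixed costs = €22,637,307.00 − €7,710,400 = €14,926,907.00.
DOL = contribution ÷ EBIT = €22,637,307.00 ÷ €14,926,907.00 = 1.5165.
%ΔEBIT = DOL × %ΔSales = 1.5165 × -14.7% = -22.3%.

-22.3%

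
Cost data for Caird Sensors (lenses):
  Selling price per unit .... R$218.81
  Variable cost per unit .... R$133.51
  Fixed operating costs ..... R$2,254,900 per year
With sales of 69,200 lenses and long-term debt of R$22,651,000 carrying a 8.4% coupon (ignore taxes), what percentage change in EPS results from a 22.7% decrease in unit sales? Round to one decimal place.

-76.8%

Contribution at this volume is 69,200 × R$85.30 = R$5,902,760.00.
Subtracting fixed costs: EBIT = R$5,902,760.00 − R$2,254,900 = R$3,647,860.00.
Interest = R$1,902,684.00, so EBIT − I = R$1,745,176.00.
Degree of combined leverage = contribution ÷ (EBIT − I) = R$5,902,760.00 ÷ R$1,745,176.00 = 3.3823.
EPS therefore changes by 3.3823 × (-22.7%) = -76.8%.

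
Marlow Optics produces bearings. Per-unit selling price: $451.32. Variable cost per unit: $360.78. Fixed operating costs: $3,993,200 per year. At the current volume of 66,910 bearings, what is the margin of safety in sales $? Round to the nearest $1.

$10,292,685

Contribution margin per unit = $451.32 − $360.78 = $90.54. Break-even units = $3,993,200 ÷ $90.54 = 44,104.26; break-even revenue = 44,104.26 × $451.32 = $19,905,136.12.
Actual sales revenue = 66,910 × $451.32 = $30,197,821.20.
Margin of safety = $30,197,821.20 − $19,905,136.12 = $10,292,685.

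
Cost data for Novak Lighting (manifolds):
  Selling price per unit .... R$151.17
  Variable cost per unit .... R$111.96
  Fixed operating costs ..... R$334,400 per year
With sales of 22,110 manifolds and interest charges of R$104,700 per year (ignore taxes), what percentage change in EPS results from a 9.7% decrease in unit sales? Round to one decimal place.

-19.7%

Contribution at this volume is 22,110 × R$39.21 = R$866,933.10.
EBIT = R$866,933.10 − R$334,400 = R$532,533.10.
After interest of R$104,700.00, pre-tax earnings = R$427,833.10.
DCL = total CM / (EBIT − I) = R$866,933.10 / R$427,833.10 = 2.0263.
EPS therefore changes by 2.0263 × (-9.7%) = -19.7%.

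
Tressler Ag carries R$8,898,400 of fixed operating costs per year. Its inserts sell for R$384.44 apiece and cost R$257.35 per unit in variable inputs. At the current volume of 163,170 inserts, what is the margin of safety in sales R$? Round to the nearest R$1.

Contribution margin per unit = R$384.44 − R$257.35 = R$127.09. Break-even units = R$8,898,400 ÷ R$127.09 = 70,016.52; break-even revenue = 70,016.52 × R$384.44 = R$26,917,152.38.
Current sales = 163,170 × R$384.44 = R$62,729,074.80.
Margin of safety = R$62,729,074.80 − R$26,917,152.38 = R$35,811,922.

R$35,811,922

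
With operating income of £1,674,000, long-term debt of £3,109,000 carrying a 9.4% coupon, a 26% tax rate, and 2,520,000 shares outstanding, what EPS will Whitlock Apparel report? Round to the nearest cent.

£0.41

Interest = £292,246.00, so EBT = £1,674,000 − £292,246.00 = £1,381,754.00.
After tax at 26%: net income = £1,381,754.00 × 0.74 = £1,022,497.96.
EPS = £1,022,497.96 ÷ 2,520,000 = £0.41.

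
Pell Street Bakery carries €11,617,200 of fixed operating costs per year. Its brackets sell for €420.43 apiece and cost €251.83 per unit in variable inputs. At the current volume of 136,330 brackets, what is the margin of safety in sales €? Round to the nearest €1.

Each unit contributes €420.43 − €251.83 = €168.60. Break-even units = €11,617,200 ÷ €168.60 = 68,903.91; break-even revenue = 68,903.91 × €420.43 = €28,969,272.81.
Current sales = 136,330 × €420.43 = €57,317,221.90.
Margin of safety = €57,317,221.90 − €28,969,272.81 = €28,347,949.

€28,347,949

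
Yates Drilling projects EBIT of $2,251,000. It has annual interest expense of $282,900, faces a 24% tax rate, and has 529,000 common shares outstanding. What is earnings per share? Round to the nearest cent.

Pre-tax income = $2,251,000 − $282,900.00 = $1,968,100.00.
After tax at 24%: net income = $1,968,100.00 × 0.76 = $1,495,756.00.
EPS = $1,495,756.00 ÷ 529,000 = $2.83.

$2.83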